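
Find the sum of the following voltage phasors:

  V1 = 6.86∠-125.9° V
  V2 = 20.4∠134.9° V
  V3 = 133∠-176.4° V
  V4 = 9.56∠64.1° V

Step 1 — Convert each phasor to rectangular form:
  V1 = 6.86·(cos(-125.9°) + j·sin(-125.9°)) = -4.023 - j5.557 V
  V2 = 20.4·(cos(134.9°) + j·sin(134.9°)) = -14.4 + j14.45 V
  V3 = 133·(cos(-176.4°) + j·sin(-176.4°)) = -132.7 - j8.351 V
  V4 = 9.56·(cos(64.1°) + j·sin(64.1°)) = 4.176 + j8.6 V
Step 2 — Sum components: V_total = -147 + j9.142 V.
Step 3 — Convert to polar: |V_total| = 147.3 V, ∠V_total = 176.4°.

V_total = 147.3∠176.4° V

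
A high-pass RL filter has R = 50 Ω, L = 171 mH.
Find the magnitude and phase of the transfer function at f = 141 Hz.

Step 1 — Angular frequency: ω = 2π·141 = 885.9 rad/s.
Step 2 — Transfer function: H(jω) = jωL/(R + jωL).
Step 3 — Numerator jωL = j·151.5; denominator R + jωL = 50 + j151.5.
Step 4 — H = 0.9018 + j0.2976.
Step 5 — Magnitude: |H| = 0.9496 (-0.4 dB); phase: φ = 18.3°.

|H| = 0.9496 (-0.4 dB), φ = 18.3°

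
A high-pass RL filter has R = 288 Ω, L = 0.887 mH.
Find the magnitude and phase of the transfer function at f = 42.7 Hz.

Step 1 — Angular frequency: ω = 2π·42.7 = 268.3 rad/s.
Step 2 — Transfer function: H(jω) = jωL/(R + jωL).
Step 3 — Numerator jωL = j·0.238; denominator R + jωL = 288 + j0.238.
Step 4 — H = 6.828e-07 + j0.0008263.
Step 5 — Magnitude: |H| = 0.0008263 (-61.7 dB); phase: φ = 90.0°.

|H| = 0.0008263 (-61.7 dB), φ = 90.0°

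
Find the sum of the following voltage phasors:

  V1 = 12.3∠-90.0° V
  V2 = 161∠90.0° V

Step 1 — Convert each phasor to rectangular form:
  V1 = 12.3·(cos(-90.0°) + j·sin(-90.0°)) = 0 - j12.3 V
  V2 = 161·(cos(90.0°) + j·sin(90.0°)) = 0 + j161 V
Step 2 — Sum components: V_total = 0 + j148.7 V.
Step 3 — Convert to polar: |V_total| = 148.7 V, ∠V_total = 90.0°.

V_total = 148.7∠90.0° V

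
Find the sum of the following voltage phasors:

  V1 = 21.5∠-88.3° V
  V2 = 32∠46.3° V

Step 1 — Convert each phasor to rectangular form:
  V1 = 21.5·(cos(-88.3°) + j·sin(-88.3°)) = 0.6378 - j21.49 V
  V2 = 32·(cos(46.3°) + j·sin(46.3°)) = 22.11 + j23.13 V
Step 2 — Sum components: V_total = 22.75 + j1.644 V.
Step 3 — Convert to polar: |V_total| = 22.81 V, ∠V_total = 4.1°.

V_total = 22.81∠4.1° V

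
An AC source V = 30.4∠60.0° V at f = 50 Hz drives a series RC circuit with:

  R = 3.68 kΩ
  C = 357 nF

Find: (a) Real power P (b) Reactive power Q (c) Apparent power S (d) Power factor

Step 1 — Angular frequency: ω = 2π·f = 2π·50 = 314.2 rad/s.
Step 2 — Component impedances:
  R: Z = R = 3680 Ω
  C: Z = 1/(jωC) = -j/(ω·C) = 0 - j8916 Ω
Step 3 — Series combination: Z_total = R + C = 3680 - j8916 Ω = 9646∠-67.6° Ω.
Step 4 — Source phasor: V = 30.4∠60.0° V = 15.2 + j26.33 V.
Step 5 — Current: I = V / Z = -0.001922 + j0.002498 A = 0.003152∠127.6° A.
Step 6 — Complex power: S = V·I* = 0.03655 - j0.08856 VA.
Step 7 — Real power: P = Re(S) = 0.03655 W.
Step 8 — Reactive power: Q = Im(S) = -0.08856 VAR.
Step 9 — Apparent power: |S| = 0.09581 VA.
Step 10 — Power factor: PF = P/|S| = 0.3815 (leading).

(a) P = 0.03655 W  (b) Q = -0.08856 VAR  (c) S = 0.09581 VA  (d) PF = 0.3815 (leading)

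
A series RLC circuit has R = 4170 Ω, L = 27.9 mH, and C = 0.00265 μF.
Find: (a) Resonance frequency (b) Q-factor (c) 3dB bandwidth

Step 1 — Resonance condition Im(Z)=0 gives ω₀ = 1/√(LC).
Step 2 — ω₀ = 1/√(0.0279·2.65e-09) = 1.163e+05 rad/s.
Step 3 — f₀ = ω₀/(2π) = 1.851e+04 Hz.
Step 4 — Series Q: Q = ω₀L/R = 1.163e+05·0.0279/4170 = 0.7781.
Step 5 — 3dB bandwidth: Δω = ω₀/Q = 1.495e+05 rad/s; BW = Δω/(2π) = 2.379e+04 Hz.

(a) f₀ = 1.851e+04 Hz  (b) Q = 0.7781  (c) BW = 2.379e+04 Hz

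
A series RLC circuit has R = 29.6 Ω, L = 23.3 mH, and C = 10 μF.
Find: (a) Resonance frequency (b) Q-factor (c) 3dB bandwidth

Step 1 — Resonance: ω₀ = 1/√(LC) = 1/√(0.0233·1e-05) = 2072 rad/s.
Step 2 — f₀ = ω₀/(2π) = 329.7 Hz.
Step 3 — Series Q: Q = ω₀L/R = 2072·0.0233/29.6 = 1.631.
Step 4 — Bandwidth: Δω = ω₀/Q = 1270 rad/s; BW = Δω/(2π) = 202.2 Hz.

(a) f₀ = 329.7 Hz  (b) Q = 1.631  (c) BW = 202.2 Hz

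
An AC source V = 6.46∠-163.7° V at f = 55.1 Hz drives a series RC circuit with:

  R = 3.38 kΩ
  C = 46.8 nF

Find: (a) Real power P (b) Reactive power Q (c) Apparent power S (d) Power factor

Step 1 — Angular frequency: ω = 2π·f = 2π·55.1 = 346.2 rad/s.
Step 2 — Component impedances:
  R: Z = R = 3380 Ω
  C: Z = 1/(jωC) = -j/(ω·C) = 0 - j6.172e+04 Ω
Step 3 — Series combination: Z_total = R + C = 3380 - j6.172e+04 Ω = 6.181e+04∠-86.9° Ω.
Step 4 — Source phasor: V = 6.46∠-163.7° V = -6.2 - j1.813 V.
Step 5 — Current: I = V / Z = 2.38e-05 - j0.0001018 A = 0.0001045∠-76.8° A.
Step 6 — Complex power: S = V·I* = 3.692e-05 - j0.0006741 VA.
Step 7 — Real power: P = Re(S) = 3.692e-05 W.
Step 8 — Reactive power: Q = Im(S) = -0.0006741 VAR.
Step 9 — Apparent power: |S| = 0.0006751 VA.
Step 10 — Power factor: PF = P/|S| = 0.05468 (leading).

(a) P = 3.692e-05 W  (b) Q = -0.0006741 VAR  (c) S = 0.0006751 VA  (d) PF = 0.05468 (leading)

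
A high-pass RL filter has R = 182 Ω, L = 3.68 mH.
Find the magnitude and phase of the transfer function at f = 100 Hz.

Step 1 — Angular frequency: ω = 2π·100 = 628.3 rad/s.
Step 2 — Transfer function: H(jω) = jωL/(R + jωL).
Step 3 — Numerator jωL = j·2.312; denominator R + jωL = 182 + j2.312.
Step 4 — H = 0.0001614 + j0.0127.
Step 5 — Magnitude: |H| = 0.0127 (-37.9 dB); phase: φ = 89.3°.

|H| = 0.0127 (-37.9 dB), φ = 89.3°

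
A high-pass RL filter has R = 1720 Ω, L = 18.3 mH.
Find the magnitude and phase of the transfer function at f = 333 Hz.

Step 1 — Angular frequency: ω = 2π·333 = 2092 rad/s.
Step 2 — Transfer function: H(jω) = jωL/(R + jωL).
Step 3 — Numerator jωL = j·38.29; denominator R + jωL = 1720 + j38.29.
Step 4 — H = 0.0004953 + j0.02225.
Step 5 — Magnitude: |H| = 0.02226 (-33.1 dB); phase: φ = 88.7°.

|H| = 0.02226 (-33.1 dB), φ = 88.7°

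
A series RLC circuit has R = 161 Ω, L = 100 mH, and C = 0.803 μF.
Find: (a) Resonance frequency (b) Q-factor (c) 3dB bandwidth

Step 1 — Resonance: ω₀ = 1/√(LC) = 1/√(0.1·8.03e-07) = 3529 rad/s.
Step 2 — f₀ = ω₀/(2π) = 561.6 Hz.
Step 3 — Series Q: Q = ω₀L/R = 3529·0.1/161 = 2.192.
Step 4 — Bandwidth: Δω = ω₀/Q = 1610 rad/s; BW = Δω/(2π) = 256.2 Hz.

(a) f₀ = 561.6 Hz  (b) Q = 2.192  (c) BW = 256.2 Hz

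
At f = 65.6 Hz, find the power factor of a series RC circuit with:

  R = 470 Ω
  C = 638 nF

Step 1 — Angular frequency: ω = 2π·f = 2π·65.6 = 412.2 rad/s.
Step 2 — Component impedances:
  R: Z = R = 470 Ω
  C: Z = 1/(jωC) = -j/(ω·C) = 0 - j3803 Ω
Step 3 — Series combination: Z_total = R + C = 470 - j3803 Ω = 3832∠-83.0° Ω.
Step 4 — Power factor: PF = cos(φ) = Re(Z)/|Z| = 470/3832 = 0.1227.
Step 5 — Type: Im(Z) = -3803 ⇒ leading (phase φ = -83.0°).

PF = 0.1227 (leading, φ = -83.0°)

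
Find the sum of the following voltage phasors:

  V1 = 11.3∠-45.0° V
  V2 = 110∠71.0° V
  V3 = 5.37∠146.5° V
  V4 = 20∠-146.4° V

Step 1 — Convert each phasor to rectangular form:
  V1 = 11.3·(cos(-45.0°) + j·sin(-45.0°)) = 7.99 - j7.99 V
  V2 = 110·(cos(71.0°) + j·sin(71.0°)) = 35.81 + j104 V
  V3 = 5.37·(cos(146.5°) + j·sin(146.5°)) = -4.478 + j2.964 V
  V4 = 20·(cos(-146.4°) + j·sin(-146.4°)) = -16.66 - j11.07 V
Step 2 — Sum components: V_total = 22.67 + j87.91 V.
Step 3 — Convert to polar: |V_total| = 90.79 V, ∠V_total = 75.5°.

V_total = 90.79∠75.5° V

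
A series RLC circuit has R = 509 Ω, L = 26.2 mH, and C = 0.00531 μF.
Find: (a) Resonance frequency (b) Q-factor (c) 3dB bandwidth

Step 1 — Resonance: ω₀ = 1/√(LC) = 1/√(0.0262·5.31e-09) = 8.478e+04 rad/s.
Step 2 — f₀ = ω₀/(2π) = 1.349e+04 Hz.
Step 3 — Series Q: Q = ω₀L/R = 8.478e+04·0.0262/509 = 4.364.
Step 4 — Bandwidth: Δω = ω₀/Q = 1.943e+04 rad/s; BW = Δω/(2π) = 3092 Hz.

(a) f₀ = 1.349e+04 Hz  (b) Q = 4.364  (c) BW = 3092 Hz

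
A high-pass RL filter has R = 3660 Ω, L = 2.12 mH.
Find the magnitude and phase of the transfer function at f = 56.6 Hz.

Step 1 — Angular frequency: ω = 2π·56.6 = 355.6 rad/s.
Step 2 — Transfer function: H(jω) = jωL/(R + jωL).
Step 3 — Numerator jωL = j·0.7539; denominator R + jωL = 3660 + j0.7539.
Step 4 — H = 4.243e-08 + j0.000206.
Step 5 — Magnitude: |H| = 0.000206 (-73.7 dB); phase: φ = 90.0°.

|H| = 0.000206 (-73.7 dB), φ = 90.0°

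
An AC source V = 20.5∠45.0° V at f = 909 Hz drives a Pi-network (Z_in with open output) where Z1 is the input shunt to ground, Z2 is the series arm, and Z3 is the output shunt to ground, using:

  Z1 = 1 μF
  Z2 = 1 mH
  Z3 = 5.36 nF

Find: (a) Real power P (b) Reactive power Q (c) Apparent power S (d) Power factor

Step 1 — Angular frequency: ω = 2π·f = 2π·909 = 5711 rad/s.
Step 2 — Component impedances:
  Z1: Z = 1/(jωC) = -j/(ω·C) = 0 - j175.1 Ω
  Z2: Z = jωL = j·5711·0.001 = 0 + j5.711 Ω
  Z3: Z = 1/(jωC) = -j/(ω·C) = 0 - j3.267e+04 Ω
Step 3 — With open output, the series arm Z2 and the output shunt Z3 appear in series to ground: Z2 + Z3 = 0 - j3.266e+04 Ω.
Step 4 — Parallel with input shunt Z1: Z_in = Z1 || (Z2 + Z3) = 0 - j174.2 Ω = 174.2∠-90.0° Ω.
Step 5 — Source phasor: V = 20.5∠45.0° V = 14.5 + j14.5 V.
Step 6 — Current: I = V / Z = -0.08323 + j0.08323 A = 0.1177∠135.0° A.
Step 7 — Complex power: S = V·I* = 0 - j2.413 VA.
Step 8 — Real power: P = Re(S) = 0 W.
Step 9 — Reactive power: Q = Im(S) = -2.413 VAR.
Step 10 — Apparent power: |S| = 2.413 VA.
Step 11 — Power factor: PF = P/|S| = 0 (leading).

(a) P = 0 W  (b) Q = -2.413 VAR  (c) S = 2.413 VA  (d) PF = 0 (leading)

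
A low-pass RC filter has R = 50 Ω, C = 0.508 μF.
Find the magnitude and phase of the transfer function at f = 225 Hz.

Step 1 — Angular frequency: ω = 2π·225 = 1414 rad/s.
Step 2 — Transfer function: H(jω) = 1/(1 + jωRC).
Step 3 — Denominator: 1 + jωRC = 1 + j·1414·50·5.08e-07 = 1 + j0.03591.
Step 4 — H = 0.9987 - j0.03586.
Step 5 — Magnitude: |H| = 0.9994 (-0.0 dB); phase: φ = -2.1°.

|H| = 0.9994 (-0.0 dB), φ = -2.1°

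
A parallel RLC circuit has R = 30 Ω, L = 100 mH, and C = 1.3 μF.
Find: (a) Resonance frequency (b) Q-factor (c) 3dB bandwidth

Step 1 — Resonance: ω₀ = 1/√(LC) = 1/√(0.1·1.3e-06) = 2774 rad/s.
Step 2 — f₀ = ω₀/(2π) = 441.4 Hz.
Step 3 — Parallel Q: Q = R/(ω₀L) = 30/(2774·0.1) = 0.1082.
Step 4 — Bandwidth: Δω = ω₀/Q = 2.564e+04 rad/s; BW = Δω/(2π) = 4081 Hz.

(a) f₀ = 441.4 Hz  (b) Q = 0.1082  (c) BW = 4081 Hz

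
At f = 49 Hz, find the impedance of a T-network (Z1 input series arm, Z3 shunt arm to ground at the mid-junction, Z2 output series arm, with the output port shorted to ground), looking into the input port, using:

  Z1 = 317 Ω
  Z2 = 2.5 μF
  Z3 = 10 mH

Step 1 — Angular frequency: ω = 2π·f = 2π·49 = 307.9 rad/s.
Step 2 — Component impedances:
  Z1: Z = R = 317 Ω
  Z2: Z = 1/(jωC) = -j/(ω·C) = 0 - j1299 Ω
  Z3: Z = jωL = j·307.9·0.01 = 0 + j3.079 Ω
Step 3 — With the output port shorted to ground, the output series arm Z2 runs from the junction to ground; the shunt arm Z3 also runs from the junction to ground. They appear in parallel: Z3 || Z2 = 0 + j3.086 Ω.
Step 4 — Series with input arm Z1: Z_in = Z1 + (Z3 || Z2) = 317 + j3.086 Ω = 317∠0.6° Ω.

Z = 317 + j3.086 Ω = 317∠0.6° Ω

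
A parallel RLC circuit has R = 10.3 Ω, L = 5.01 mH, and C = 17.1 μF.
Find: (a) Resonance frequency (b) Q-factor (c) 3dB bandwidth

Step 1 — Resonance: ω₀ = 1/√(LC) = 1/√(0.00501·1.71e-05) = 3417 rad/s.
Step 2 — f₀ = ω₀/(2π) = 543.8 Hz.
Step 3 — Parallel Q: Q = R/(ω₀L) = 10.3/(3417·0.00501) = 0.6018.
Step 4 — Bandwidth: Δω = ω₀/Q = 5678 rad/s; BW = Δω/(2π) = 903.6 Hz.

(a) f₀ = 543.8 Hz  (b) Q = 0.6018  (c) BW = 903.6 Hz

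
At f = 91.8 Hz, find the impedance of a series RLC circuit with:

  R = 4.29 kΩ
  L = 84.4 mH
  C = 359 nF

Step 1 — Angular frequency: ω = 2π·f = 2π·91.8 = 576.8 rad/s.
Step 2 — Component impedances:
  R: Z = R = 4290 Ω
  L: Z = jωL = j·576.8·0.0844 = 0 + j48.68 Ω
  C: Z = 1/(jωC) = -j/(ω·C) = 0 - j4829 Ω
Step 3 — Series combination: Z_total = R + L + C = 4290 - j4781 Ω = 6423∠-48.1° Ω.

Z = 4290 - j4781 Ω = 6423∠-48.1° Ω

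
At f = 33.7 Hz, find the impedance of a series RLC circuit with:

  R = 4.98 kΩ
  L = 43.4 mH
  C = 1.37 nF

Step 1 — Angular frequency: ω = 2π·f = 2π·33.7 = 211.7 rad/s.
Step 2 — Component impedances:
  R: Z = R = 4980 Ω
  L: Z = jωL = j·211.7·0.0434 = 0 + j9.19 Ω
  C: Z = 1/(jωC) = -j/(ω·C) = 0 - j3.447e+06 Ω
Step 3 — Series combination: Z_total = R + L + C = 4980 - j3.447e+06 Ω = 3.447e+06∠-89.9° Ω.

Z = 4980 - j3.447e+06 Ω = 3.447e+06∠-89.9° Ω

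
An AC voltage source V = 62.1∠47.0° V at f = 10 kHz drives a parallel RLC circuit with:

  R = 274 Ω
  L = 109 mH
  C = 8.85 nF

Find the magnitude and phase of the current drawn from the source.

Step 1 — Angular frequency: ω = 2π·f = 2π·1e+04 = 6.283e+04 rad/s.
Step 2 — Component impedances:
  R: Z = R = 274 Ω
  L: Z = jωL = j·6.283e+04·0.109 = 0 + j6849 Ω
  C: Z = 1/(jωC) = -j/(ω·C) = 0 - j1798 Ω
Step 3 — Parallel combination: 1/Z_total = 1/R + 1/L + 1/C; Z_total = 270.6 - j30.4 Ω = 272.3∠-6.4° Ω.
Step 4 — Source phasor: V = 62.1∠47.0° V = 42.35 + j45.42 V.
Step 5 — Ohm's law: I = V / Z_total = (42.35 + j45.42) / (270.6 - j30.4) = 0.1359 + j0.1831 A.
Step 6 — Convert to polar: |I| = 0.2281 A, ∠I = 53.4°.

I = 0.2281∠53.4° A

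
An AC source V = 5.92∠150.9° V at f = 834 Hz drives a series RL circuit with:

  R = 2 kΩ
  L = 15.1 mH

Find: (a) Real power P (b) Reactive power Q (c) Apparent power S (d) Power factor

Step 1 — Angular frequency: ω = 2π·f = 2π·834 = 5240 rad/s.
Step 2 — Component impedances:
  R: Z = R = 2000 Ω
  L: Z = jωL = j·5240·0.0151 = 0 + j79.13 Ω
Step 3 — Series combination: Z_total = R + L = 2000 + j79.13 Ω = 2002∠2.3° Ω.
Step 4 — Source phasor: V = 5.92∠150.9° V = -5.173 + j2.879 V.
Step 5 — Current: I = V / Z = -0.002525 + j0.001539 A = 0.002958∠148.6° A.
Step 6 — Complex power: S = V·I* = 0.0175 + j0.0006922 VA.
Step 7 — Real power: P = Re(S) = 0.0175 W.
Step 8 — Reactive power: Q = Im(S) = 0.0006922 VAR.
Step 9 — Apparent power: |S| = 0.01751 VA.
Step 10 — Power factor: PF = P/|S| = 0.9992 (lagging).

(a) P = 0.0175 W  (b) Q = 0.0006922 VAR  (c) S = 0.01751 VA  (d) PF = 0.9992 (lagging)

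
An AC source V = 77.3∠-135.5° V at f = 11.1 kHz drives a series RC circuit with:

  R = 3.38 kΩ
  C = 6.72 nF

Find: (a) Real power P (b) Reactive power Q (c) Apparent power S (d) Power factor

Step 1 — Angular frequency: ω = 2π·f = 2π·1.11e+04 = 6.974e+04 rad/s.
Step 2 — Component impedances:
  R: Z = R = 3380 Ω
  C: Z = 1/(jωC) = -j/(ω·C) = 0 - j2134 Ω
Step 3 — Series combination: Z_total = R + C = 3380 - j2134 Ω = 3997∠-32.3° Ω.
Step 4 — Source phasor: V = 77.3∠-135.5° V = -55.13 - j54.18 V.
Step 5 — Current: I = V / Z = -0.004428 - j0.01883 A = 0.01934∠-103.2° A.
Step 6 — Complex power: S = V·I* = 1.264 - j0.798 VA.
Step 7 — Real power: P = Re(S) = 1.264 W.
Step 8 — Reactive power: Q = Im(S) = -0.798 VAR.
Step 9 — Apparent power: |S| = 1.495 VA.
Step 10 — Power factor: PF = P/|S| = 0.8456 (leading).

(a) P = 1.264 W  (b) Q = -0.798 VAR  (c) S = 1.495 VA  (d) PF = 0.8456 (leading)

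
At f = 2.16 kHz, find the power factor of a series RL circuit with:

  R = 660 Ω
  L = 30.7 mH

Step 1 — Angular frequency: ω = 2π·f = 2π·2160 = 1.357e+04 rad/s.
Step 2 — Component impedances:
  R: Z = R = 660 Ω
  L: Z = jωL = j·1.357e+04·0.0307 = 0 + j416.7 Ω
Step 3 — Series combination: Z_total = R + L = 660 + j416.7 Ω = 780.5∠32.3° Ω.
Step 4 — Power factor: PF = cos(φ) = Re(Z)/|Z| = 660/780.5 = 0.8456.
Step 5 — Type: Im(Z) = 416.7 ⇒ lagging (phase φ = 32.3°).

PF = 0.8456 (lagging, φ = 32.3°)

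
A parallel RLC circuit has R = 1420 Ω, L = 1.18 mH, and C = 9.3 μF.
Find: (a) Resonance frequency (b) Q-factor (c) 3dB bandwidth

Step 1 — Resonance: ω₀ = 1/√(LC) = 1/√(0.00118·9.3e-06) = 9546 rad/s.
Step 2 — f₀ = ω₀/(2π) = 1519 Hz.
Step 3 — Parallel Q: Q = R/(ω₀L) = 1420/(9546·0.00118) = 126.1.
Step 4 — Bandwidth: Δω = ω₀/Q = 75.72 rad/s; BW = Δω/(2π) = 12.05 Hz.

(a) f₀ = 1519 Hz  (b) Q = 126.1  (c) BW = 12.05 Hz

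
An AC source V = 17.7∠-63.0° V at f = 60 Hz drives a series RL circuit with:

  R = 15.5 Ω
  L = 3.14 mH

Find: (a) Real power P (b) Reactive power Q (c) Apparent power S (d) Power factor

Step 1 — Angular frequency: ω = 2π·f = 2π·60 = 377 rad/s.
Step 2 — Component impedances:
  R: Z = R = 15.5 Ω
  L: Z = jωL = j·377·0.00314 = 0 + j1.184 Ω
Step 3 — Series combination: Z_total = R + L = 15.5 + j1.184 Ω = 15.55∠4.4° Ω.
Step 4 — Source phasor: V = 17.7∠-63.0° V = 8.036 - j15.77 V.
Step 5 — Current: I = V / Z = 0.4382 - j1.051 A = 1.139∠-67.4° A.
Step 6 — Complex power: S = V·I* = 20.1 + j1.535 VA.
Step 7 — Real power: P = Re(S) = 20.1 W.
Step 8 — Reactive power: Q = Im(S) = 1.535 VAR.
Step 9 — Apparent power: |S| = 20.15 VA.
Step 10 — Power factor: PF = P/|S| = 0.9971 (lagging).

(a) P = 20.1 W  (b) Q = 1.535 VAR  (c) S = 20.15 VA  (d) PF = 0.9971 (lagging)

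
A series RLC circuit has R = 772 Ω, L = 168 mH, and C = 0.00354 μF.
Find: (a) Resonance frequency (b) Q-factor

Step 1 — Resonance condition Im(Z)=0 gives ω₀ = 1/√(LC).
Step 2 — ω₀ = 1/√(0.168·3.54e-09) = 4.101e+04 rad/s.
Step 3 — f₀ = ω₀/(2π) = 6526 Hz.
Step 4 — Series Q: Q = ω₀L/R = 4.101e+04·0.168/772 = 8.924.

(a) f₀ = 6526 Hz  (b) Q = 8.924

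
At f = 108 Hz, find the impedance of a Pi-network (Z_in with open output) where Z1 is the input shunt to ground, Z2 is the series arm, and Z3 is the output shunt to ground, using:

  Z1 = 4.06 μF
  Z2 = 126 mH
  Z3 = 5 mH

Step 1 — Angular frequency: ω = 2π·f = 2π·108 = 678.6 rad/s.
Step 2 — Component impedances:
  Z1: Z = 1/(jωC) = -j/(ω·C) = 0 - j363 Ω
  Z2: Z = jωL = j·678.6·0.126 = 0 + j85.5 Ω
  Z3: Z = jωL = j·678.6·0.005 = 0 + j3.393 Ω
Step 3 — With open output, the series arm Z2 and the output shunt Z3 appear in series to ground: Z2 + Z3 = 0 + j88.89 Ω.
Step 4 — Parallel with input shunt Z1: Z_in = Z1 || (Z2 + Z3) = 0 + j117.7 Ω = 117.7∠90.0° Ω.

Z = 0 + j117.7 Ω = 117.7∠90.0° Ω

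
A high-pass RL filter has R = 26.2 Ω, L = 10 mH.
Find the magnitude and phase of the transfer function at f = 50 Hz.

Step 1 — Angular frequency: ω = 2π·50 = 314.2 rad/s.
Step 2 — Transfer function: H(jω) = jωL/(R + jωL).
Step 3 — Numerator jωL = j·3.142; denominator R + jωL = 26.2 + j3.142.
Step 4 — H = 0.01417 + j0.1182.
Step 5 — Magnitude: |H| = 0.1191 (-18.5 dB); phase: φ = 83.2°.

|H| = 0.1191 (-18.5 dB), φ = 83.2°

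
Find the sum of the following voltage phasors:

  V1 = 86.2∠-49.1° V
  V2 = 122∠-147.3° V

Step 1 — Convert each phasor to rectangular form:
  V1 = 86.2·(cos(-49.1°) + j·sin(-49.1°)) = 56.44 - j65.15 V
  V2 = 122·(cos(-147.3°) + j·sin(-147.3°)) = -102.7 - j65.91 V
Step 2 — Sum components: V_total = -46.23 - j131.1 V.
Step 3 — Convert to polar: |V_total| = 139 V, ∠V_total = -109.4°.

V_total = 139∠-109.4° V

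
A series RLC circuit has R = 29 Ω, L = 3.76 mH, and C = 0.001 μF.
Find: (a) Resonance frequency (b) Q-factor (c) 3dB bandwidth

Step 1 — Resonance condition Im(Z)=0 gives ω₀ = 1/√(LC).
Step 2 — ω₀ = 1/√(0.00376·1e-09) = 5.157e+05 rad/s.
Step 3 — f₀ = ω₀/(2π) = 8.208e+04 Hz.
Step 4 — Series Q: Q = ω₀L/R = 5.157e+05·0.00376/29 = 66.86.
Step 5 — 3dB bandwidth: Δω = ω₀/Q = 7713 rad/s; BW = Δω/(2π) = 1228 Hz.

(a) f₀ = 8.208e+04 Hz  (b) Q = 66.86  (c) BW = 1228 Hz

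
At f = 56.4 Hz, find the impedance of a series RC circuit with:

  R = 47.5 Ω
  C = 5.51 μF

Step 1 — Angular frequency: ω = 2π·f = 2π·56.4 = 354.4 rad/s.
Step 2 — Component impedances:
  R: Z = R = 47.5 Ω
  C: Z = 1/(jωC) = -j/(ω·C) = 0 - j512.1 Ω
Step 3 — Series combination: Z_total = R + C = 47.5 - j512.1 Ω = 514.3∠-84.7° Ω.

Z = 47.5 - j512.1 Ω = 514.3∠-84.7° Ω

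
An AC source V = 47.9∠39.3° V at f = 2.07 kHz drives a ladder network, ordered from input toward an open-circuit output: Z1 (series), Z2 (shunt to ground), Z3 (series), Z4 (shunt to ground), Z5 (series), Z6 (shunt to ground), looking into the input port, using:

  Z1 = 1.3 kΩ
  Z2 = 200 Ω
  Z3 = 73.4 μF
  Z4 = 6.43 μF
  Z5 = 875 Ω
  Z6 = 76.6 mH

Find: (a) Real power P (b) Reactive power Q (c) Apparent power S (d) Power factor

Step 1 — Angular frequency: ω = 2π·f = 2π·2070 = 1.301e+04 rad/s.
Step 2 — Component impedances:
  Z1: Z = R = 1300 Ω
  Z2: Z = R = 200 Ω
  Z3: Z = 1/(jωC) = -j/(ω·C) = 0 - j1.047 Ω
  Z4: Z = 1/(jωC) = -j/(ω·C) = 0 - j11.96 Ω
  Z5: Z = R = 875 Ω
  Z6: Z = jωL = j·1.301e+04·0.0766 = 0 + j996.3 Ω
Step 3 — Ladder network (open output): work backward from the far end, alternating series and parallel combinations. Z_in = 1301 - j13.02 Ω = 1301∠-0.6° Ω.
Step 4 — Source phasor: V = 47.9∠39.3° V = 37.07 + j30.34 V.
Step 5 — Current: I = V / Z = 0.02826 + j0.0236 A = 0.03682∠39.9° A.
Step 6 — Complex power: S = V·I* = 1.764 - j0.01765 VA.
Step 7 — Real power: P = Re(S) = 1.764 W.
Step 8 — Reactive power: Q = Im(S) = -0.01765 VAR.
Step 9 — Apparent power: |S| = 1.764 VA.
Step 10 — Power factor: PF = P/|S| = 0.9999 (leading).

(a) P = 1.764 W  (b) Q = -0.01765 VAR  (c) S = 1.764 VA  (d) PF = 0.9999 (leading)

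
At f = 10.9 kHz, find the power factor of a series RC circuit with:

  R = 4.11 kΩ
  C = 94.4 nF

Step 1 — Angular frequency: ω = 2π·f = 2π·1.09e+04 = 6.849e+04 rad/s.
Step 2 — Component impedances:
  R: Z = R = 4110 Ω
  C: Z = 1/(jωC) = -j/(ω·C) = 0 - j154.7 Ω
Step 3 — Series combination: Z_total = R + C = 4110 - j154.7 Ω = 4113∠-2.2° Ω.
Step 4 — Power factor: PF = cos(φ) = Re(Z)/|Z| = 4110/4113 = 0.9993.
Step 5 — Type: Im(Z) = -154.7 ⇒ leading (phase φ = -2.2°).

PF = 0.9993 (leading, φ = -2.2°)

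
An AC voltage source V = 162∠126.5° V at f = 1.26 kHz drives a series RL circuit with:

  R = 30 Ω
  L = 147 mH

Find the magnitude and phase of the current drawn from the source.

Step 1 — Angular frequency: ω = 2π·f = 2π·1260 = 7917 rad/s.
Step 2 — Component impedances:
  R: Z = R = 30 Ω
  L: Z = jωL = j·7917·0.147 = 0 + j1164 Ω
Step 3 — Series combination: Z_total = R + L = 30 + j1164 Ω = 1164∠88.5° Ω.
Step 4 — Source phasor: V = 162∠126.5° V = -96.36 + j130.2 V.
Step 5 — Ohm's law: I = V / Z_total = (-96.36 + j130.2) / (30 + j1164) = 0.1097 + j0.08563 A.
Step 6 — Convert to polar: |I| = 0.1392 A, ∠I = 38.0°.

I = 0.1392∠38.0° A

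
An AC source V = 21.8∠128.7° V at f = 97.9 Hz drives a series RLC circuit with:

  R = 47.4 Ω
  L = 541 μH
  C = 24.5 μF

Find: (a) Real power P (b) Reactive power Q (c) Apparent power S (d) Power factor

Step 1 — Angular frequency: ω = 2π·f = 2π·97.9 = 615.1 rad/s.
Step 2 — Component impedances:
  R: Z = R = 47.4 Ω
  L: Z = jωL = j·615.1·0.000541 = 0 + j0.3328 Ω
  C: Z = 1/(jωC) = -j/(ω·C) = 0 - j66.35 Ω
Step 3 — Series combination: Z_total = R + L + C = 47.4 - j66.02 Ω = 81.28∠-54.3° Ω.
Step 4 — Source phasor: V = 21.8∠128.7° V = -13.63 + j17.01 V.
Step 5 — Current: I = V / Z = -0.2679 - j0.01415 A = 0.2682∠-177.0° A.
Step 6 — Complex power: S = V·I* = 3.41 - j4.75 VA.
Step 7 — Real power: P = Re(S) = 3.41 W.
Step 8 — Reactive power: Q = Im(S) = -4.75 VAR.
Step 9 — Apparent power: |S| = 5.847 VA.
Step 10 — Power factor: PF = P/|S| = 0.5832 (leading).

(a) P = 3.41 W  (b) Q = -4.75 VAR  (c) S = 5.847 VA  (d) PF = 0.5832 (leading)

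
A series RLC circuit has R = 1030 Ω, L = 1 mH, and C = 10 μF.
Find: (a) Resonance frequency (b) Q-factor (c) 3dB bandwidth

Step 1 — Resonance condition Im(Z)=0 gives ω₀ = 1/√(LC).
Step 2 — ω₀ = 1/√(0.001·1e-05) = 1e+04 rad/s.
Step 3 — f₀ = ω₀/(2π) = 1592 Hz.
Step 4 — Series Q: Q = ω₀L/R = 1e+04·0.001/1030 = 0.009709.
Step 5 — 3dB bandwidth: Δω = ω₀/Q = 1.03e+06 rad/s; BW = Δω/(2π) = 1.639e+05 Hz.

(a) f₀ = 1592 Hz  (b) Q = 0.009709  (c) BW = 1.639e+05 Hz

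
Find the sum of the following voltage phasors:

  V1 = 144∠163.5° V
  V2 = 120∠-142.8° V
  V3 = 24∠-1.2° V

Step 1 — Convert each phasor to rectangular form:
  V1 = 144·(cos(163.5°) + j·sin(163.5°)) = -138.1 + j40.9 V
  V2 = 120·(cos(-142.8°) + j·sin(-142.8°)) = -95.58 - j72.55 V
  V3 = 24·(cos(-1.2°) + j·sin(-1.2°)) = 23.99 - j0.5026 V
Step 2 — Sum components: V_total = -209.7 - j32.16 V.
Step 3 — Convert to polar: |V_total| = 212.1 V, ∠V_total = -171.3°.

V_total = 212.1∠-171.3° V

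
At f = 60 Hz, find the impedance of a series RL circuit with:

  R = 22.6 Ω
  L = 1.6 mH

Step 1 — Angular frequency: ω = 2π·f = 2π·60 = 377 rad/s.
Step 2 — Component impedances:
  R: Z = R = 22.6 Ω
  L: Z = jωL = j·377·0.0016 = 0 + j0.6032 Ω
Step 3 — Series combination: Z_total = R + L = 22.6 + j0.6032 Ω = 22.61∠1.5° Ω.

Z = 22.6 + j0.6032 Ω = 22.61∠1.5° Ω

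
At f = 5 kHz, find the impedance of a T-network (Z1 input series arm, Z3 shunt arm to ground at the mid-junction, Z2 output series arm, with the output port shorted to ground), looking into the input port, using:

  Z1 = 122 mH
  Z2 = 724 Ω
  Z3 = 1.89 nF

Step 1 — Angular frequency: ω = 2π·f = 2π·5000 = 3.142e+04 rad/s.
Step 2 — Component impedances:
  Z1: Z = jωL = j·3.142e+04·0.122 = 0 + j3833 Ω
  Z2: Z = R = 724 Ω
  Z3: Z = 1/(jωC) = -j/(ω·C) = 0 - j1.684e+04 Ω
Step 3 — With the output port shorted to ground, the output series arm Z2 runs from the junction to ground; the shunt arm Z3 also runs from the junction to ground. They appear in parallel: Z3 || Z2 = 722.7 - j31.07 Ω.
Step 4 — Series with input arm Z1: Z_in = Z1 + (Z3 || Z2) = 722.7 + j3802 Ω = 3870∠79.2° Ω.

Z = 722.7 + j3802 Ω = 3870∠79.2° Ω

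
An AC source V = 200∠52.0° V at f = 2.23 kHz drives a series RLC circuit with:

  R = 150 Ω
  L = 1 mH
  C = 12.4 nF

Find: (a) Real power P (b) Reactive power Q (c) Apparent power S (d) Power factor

Step 1 — Angular frequency: ω = 2π·f = 2π·2230 = 1.401e+04 rad/s.
Step 2 — Component impedances:
  R: Z = R = 150 Ω
  L: Z = jωL = j·1.401e+04·0.001 = 0 + j14.01 Ω
  C: Z = 1/(jωC) = -j/(ω·C) = 0 - j5756 Ω
Step 3 — Series combination: Z_total = R + L + C = 150 - j5742 Ω = 5744∠-88.5° Ω.
Step 4 — Source phasor: V = 200∠52.0° V = 123.1 + j157.6 V.
Step 5 — Current: I = V / Z = -0.02687 + j0.02215 A = 0.03482∠140.5° A.
Step 6 — Complex power: S = V·I* = 0.1819 - j6.962 VA.
Step 7 — Real power: P = Re(S) = 0.1819 W.
Step 8 — Reactive power: Q = Im(S) = -6.962 VAR.
Step 9 — Apparent power: |S| = 6.964 VA.
Step 10 — Power factor: PF = P/|S| = 0.02612 (leading).

(a) P = 0.1819 W  (b) Q = -6.962 VAR  (c) S = 6.964 VA  (d) PF = 0.02612 (leading)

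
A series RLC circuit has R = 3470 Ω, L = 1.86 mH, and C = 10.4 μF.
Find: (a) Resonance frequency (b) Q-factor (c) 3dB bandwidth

Step 1 — Resonance condition Im(Z)=0 gives ω₀ = 1/√(LC).
Step 2 — ω₀ = 1/√(0.00186·1.04e-05) = 7190 rad/s.
Step 3 — f₀ = ω₀/(2π) = 1144 Hz.
Step 4 — Series Q: Q = ω₀L/R = 7190·0.00186/3470 = 0.003854.
Step 5 — 3dB bandwidth: Δω = ω₀/Q = 1.866e+06 rad/s; BW = Δω/(2π) = 2.969e+05 Hz.

(a) f₀ = 1144 Hz  (b) Q = 0.003854  (c) BW = 2.969e+05 Hz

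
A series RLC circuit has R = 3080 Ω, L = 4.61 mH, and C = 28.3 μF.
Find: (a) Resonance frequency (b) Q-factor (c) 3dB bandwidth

Step 1 — Resonance condition Im(Z)=0 gives ω₀ = 1/√(LC).
Step 2 — ω₀ = 1/√(0.00461·2.83e-05) = 2769 rad/s.
Step 3 — f₀ = ω₀/(2π) = 440.6 Hz.
Step 4 — Series Q: Q = ω₀L/R = 2769·0.00461/3080 = 0.004144.
Step 5 — 3dB bandwidth: Δω = ω₀/Q = 6.681e+05 rad/s; BW = Δω/(2π) = 1.063e+05 Hz.

(a) f₀ = 440.6 Hz  (b) Q = 0.004144  (c) BW = 1.063e+05 Hz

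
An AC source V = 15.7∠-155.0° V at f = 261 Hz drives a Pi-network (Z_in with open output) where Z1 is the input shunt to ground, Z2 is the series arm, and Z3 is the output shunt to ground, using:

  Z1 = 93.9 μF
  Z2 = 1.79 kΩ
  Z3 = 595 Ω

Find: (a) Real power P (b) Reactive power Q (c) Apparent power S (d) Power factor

Step 1 — Angular frequency: ω = 2π·f = 2π·261 = 1640 rad/s.
Step 2 — Component impedances:
  Z1: Z = 1/(jωC) = -j/(ω·C) = 0 - j6.494 Ω
  Z2: Z = R = 1790 Ω
  Z3: Z = R = 595 Ω
Step 3 — With open output, the series arm Z2 and the output shunt Z3 appear in series to ground: Z2 + Z3 = 2385 Ω.
Step 4 — Parallel with input shunt Z1: Z_in = Z1 || (Z2 + Z3) = 0.01768 - j6.494 Ω = 6.494∠-89.8° Ω.
Step 5 — Source phasor: V = 15.7∠-155.0° V = -14.23 - j6.635 V.
Step 6 — Current: I = V / Z = 1.016 - j2.194 A = 2.418∠-65.2° A.
Step 7 — Complex power: S = V·I* = 0.1034 - j37.96 VA.
Step 8 — Real power: P = Re(S) = 0.1034 W.
Step 9 — Reactive power: Q = Im(S) = -37.96 VAR.
Step 10 — Apparent power: |S| = 37.96 VA.
Step 11 — Power factor: PF = P/|S| = 0.002723 (leading).

(a) P = 0.1034 W  (b) Q = -37.96 VAR  (c) S = 37.96 VA  (d) PF = 0.002723 (leading)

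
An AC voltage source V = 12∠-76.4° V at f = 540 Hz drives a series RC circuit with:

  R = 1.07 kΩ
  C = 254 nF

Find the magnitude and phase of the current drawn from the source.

Step 1 — Angular frequency: ω = 2π·f = 2π·540 = 3393 rad/s.
Step 2 — Component impedances:
  R: Z = R = 1070 Ω
  C: Z = 1/(jωC) = -j/(ω·C) = 0 - j1160 Ω
Step 3 — Series combination: Z_total = R + C = 1070 - j1160 Ω = 1578∠-47.3° Ω.
Step 4 — Source phasor: V = 12∠-76.4° V = 2.822 - j11.66 V.
Step 5 — Ohm's law: I = V / Z_total = (2.822 - j11.66) / (1070 - j1160) = 0.006644 - j0.003695 A.
Step 6 — Convert to polar: |I| = 0.007603 A, ∠I = -29.1°.

I = 0.007603∠-29.1° A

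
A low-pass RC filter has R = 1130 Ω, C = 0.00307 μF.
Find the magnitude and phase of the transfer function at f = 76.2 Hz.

Step 1 — Angular frequency: ω = 2π·76.2 = 478.8 rad/s.
Step 2 — Transfer function: H(jω) = 1/(1 + jωRC).
Step 3 — Denominator: 1 + jωRC = 1 + j·478.8·1130·3.07e-09 = 1 + j0.001661.
Step 4 — H = 1 - j0.001661.
Step 5 — Magnitude: |H| = 1 (-0.0 dB); phase: φ = -0.1°.

|H| = 1 (-0.0 dB), φ = -0.1°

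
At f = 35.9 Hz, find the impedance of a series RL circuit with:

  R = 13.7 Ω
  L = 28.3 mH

Step 1 — Angular frequency: ω = 2π·f = 2π·35.9 = 225.6 rad/s.
Step 2 — Component impedances:
  R: Z = R = 13.7 Ω
  L: Z = jωL = j·225.6·0.0283 = 0 + j6.384 Ω
Step 3 — Series combination: Z_total = R + L = 13.7 + j6.384 Ω = 15.11∠25.0° Ω.

Z = 13.7 + j6.384 Ω = 15.11∠25.0° Ω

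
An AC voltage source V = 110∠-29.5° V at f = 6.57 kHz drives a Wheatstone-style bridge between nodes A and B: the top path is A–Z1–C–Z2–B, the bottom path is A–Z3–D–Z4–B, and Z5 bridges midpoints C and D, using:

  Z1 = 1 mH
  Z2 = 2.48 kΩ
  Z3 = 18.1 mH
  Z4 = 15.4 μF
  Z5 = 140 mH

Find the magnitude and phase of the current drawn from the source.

Step 1 — Angular frequency: ω = 2π·f = 2π·6570 = 4.128e+04 rad/s.
Step 2 — Component impedances:
  Z1: Z = jωL = j·4.128e+04·0.001 = 0 + j41.28 Ω
  Z2: Z = R = 2480 Ω
  Z3: Z = jωL = j·4.128e+04·0.0181 = 0 + j747.2 Ω
  Z4: Z = 1/(jωC) = -j/(ω·C) = 0 - j1.573 Ω
  Z5: Z = jωL = j·4.128e+04·0.14 = 0 + j5779 Ω
Step 3 — Bridge requires nodal analysis (the Z5 bridge couples midpoints C and D, so the two paths cannot be reduced to a simple series/parallel combination). Setting node B to ground and injecting 1 A at node A, the 3-node admittance system at A, C, D solves to V_A = Z_AB = 160.9 + j615.7 Ω = 636.4∠75.4° Ω.
Step 4 — Source phasor: V = 110∠-29.5° V = 95.74 - j54.17 V.
Step 5 — Ohm's law: I = V / Z_total = (95.74 - j54.17) / (160.9 + j615.7) = -0.0443 - j0.1671 A.
Step 6 — Convert to polar: |I| = 0.1729 A, ∠I = -104.9°.

I = 0.1729∠-104.9° A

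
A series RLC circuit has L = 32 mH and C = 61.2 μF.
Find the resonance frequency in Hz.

Step 1 — Resonance condition Im(Z)=0 gives ω₀ = 1/√(LC).
Step 2 — ω₀ = 1/√(0.032·6.12e-05) = 714.6 rad/s.
Step 3 — f₀ = ω₀/(2π) = 113.7 Hz.

f₀ = 113.7 Hz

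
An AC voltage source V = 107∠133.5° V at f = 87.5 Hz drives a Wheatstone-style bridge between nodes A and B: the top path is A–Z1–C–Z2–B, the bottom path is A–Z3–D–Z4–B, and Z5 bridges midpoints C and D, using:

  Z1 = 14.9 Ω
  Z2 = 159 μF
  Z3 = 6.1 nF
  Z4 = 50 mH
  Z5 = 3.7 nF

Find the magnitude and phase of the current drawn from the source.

Step 1 — Angular frequency: ω = 2π·f = 2π·87.5 = 549.8 rad/s.
Step 2 — Component impedances:
  Z1: Z = R = 14.9 Ω
  Z2: Z = 1/(jωC) = -j/(ω·C) = 0 - j11.44 Ω
  Z3: Z = 1/(jωC) = -j/(ω·C) = 0 - j2.982e+05 Ω
  Z4: Z = jωL = j·549.8·0.05 = 0 + j27.49 Ω
  Z5: Z = 1/(jωC) = -j/(ω·C) = 0 - j4.916e+05 Ω
Step 3 — Bridge requires nodal analysis (the Z5 bridge couples midpoints C and D, so the two paths cannot be reduced to a simple series/parallel combination). Setting node B to ground and injecting 1 A at node A, the 3-node admittance system at A, C, D solves to V_A = Z_AB = 14.9 - j11.44 Ω = 18.78∠-37.5° Ω.
Step 4 — Source phasor: V = 107∠133.5° V = -73.65 + j77.62 V.
Step 5 — Ohm's law: I = V / Z_total = (-73.65 + j77.62) / (14.9 - j11.44) = -5.626 + j0.8893 A.
Step 6 — Convert to polar: |I| = 5.696 A, ∠I = 171.0°.

I = 5.696∠171.0° A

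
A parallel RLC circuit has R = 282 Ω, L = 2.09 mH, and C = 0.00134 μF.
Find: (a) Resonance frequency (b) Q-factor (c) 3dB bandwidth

Step 1 — Resonance: ω₀ = 1/√(LC) = 1/√(0.00209·1.34e-09) = 5.976e+05 rad/s.
Step 2 — f₀ = ω₀/(2π) = 9.51e+04 Hz.
Step 3 — Parallel Q: Q = R/(ω₀L) = 282/(5.976e+05·0.00209) = 0.2258.
Step 4 — Bandwidth: Δω = ω₀/Q = 2.646e+06 rad/s; BW = Δω/(2π) = 4.212e+05 Hz.

(a) f₀ = 9.51e+04 Hz  (b) Q = 0.2258  (c) BW = 4.212e+05 Hz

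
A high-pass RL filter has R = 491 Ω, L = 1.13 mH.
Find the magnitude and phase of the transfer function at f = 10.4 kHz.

Step 1 — Angular frequency: ω = 2π·1.04e+04 = 6.535e+04 rad/s.
Step 2 — Transfer function: H(jω) = jωL/(R + jωL).
Step 3 — Numerator jωL = j·73.84; denominator R + jωL = 491 + j73.84.
Step 4 — H = 0.02212 + j0.1471.
Step 5 — Magnitude: |H| = 0.1487 (-16.6 dB); phase: φ = 81.4°.

|H| = 0.1487 (-16.6 dB), φ = 81.4°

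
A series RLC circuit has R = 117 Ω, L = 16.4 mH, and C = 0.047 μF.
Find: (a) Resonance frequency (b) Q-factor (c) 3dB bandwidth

Step 1 — Resonance condition Im(Z)=0 gives ω₀ = 1/√(LC).
Step 2 — ω₀ = 1/√(0.0164·4.7e-08) = 3.602e+04 rad/s.
Step 3 — f₀ = ω₀/(2π) = 5733 Hz.
Step 4 — Series Q: Q = ω₀L/R = 3.602e+04·0.0164/117 = 5.049.
Step 5 — 3dB bandwidth: Δω = ω₀/Q = 7134 rad/s; BW = Δω/(2π) = 1135 Hz.

(a) f₀ = 5733 Hz  (b) Q = 5.049  (c) BW = 1135 Hz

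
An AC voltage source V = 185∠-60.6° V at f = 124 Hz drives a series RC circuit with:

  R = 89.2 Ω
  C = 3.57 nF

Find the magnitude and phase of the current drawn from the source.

Step 1 — Angular frequency: ω = 2π·f = 2π·124 = 779.1 rad/s.
Step 2 — Component impedances:
  R: Z = R = 89.2 Ω
  C: Z = 1/(jωC) = -j/(ω·C) = 0 - j3.595e+05 Ω
Step 3 — Series combination: Z_total = R + C = 89.2 - j3.595e+05 Ω = 3.595e+05∠-90.0° Ω.
Step 4 — Source phasor: V = 185∠-60.6° V = 90.82 - j161.2 V.
Step 5 — Ohm's law: I = V / Z_total = (90.82 - j161.2) / (89.2 - j3.595e+05) = 0.0004484 + j0.0002525 A.
Step 6 — Convert to polar: |I| = 0.0005146 A, ∠I = 29.4°.

I = 0.0005146∠29.4° A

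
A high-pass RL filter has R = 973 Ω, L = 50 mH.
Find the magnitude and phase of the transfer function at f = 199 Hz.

Step 1 — Angular frequency: ω = 2π·199 = 1250 rad/s.
Step 2 — Transfer function: H(jω) = jωL/(R + jωL).
Step 3 — Numerator jωL = j·62.52; denominator R + jωL = 973 + j62.52.
Step 4 — H = 0.004111 + j0.06399.
Step 5 — Magnitude: |H| = 0.06412 (-23.9 dB); phase: φ = 86.3°.

|H| = 0.06412 (-23.9 dB), φ = 86.3°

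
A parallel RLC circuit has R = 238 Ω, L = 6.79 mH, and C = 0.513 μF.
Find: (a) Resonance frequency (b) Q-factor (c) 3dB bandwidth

Step 1 — Resonance: ω₀ = 1/√(LC) = 1/√(0.00679·5.13e-07) = 1.694e+04 rad/s.
Step 2 — f₀ = ω₀/(2π) = 2697 Hz.
Step 3 — Parallel Q: Q = R/(ω₀L) = 238/(1.694e+04·0.00679) = 2.069.
Step 4 — Bandwidth: Δω = ω₀/Q = 8190 rad/s; BW = Δω/(2π) = 1304 Hz.

(a) f₀ = 2697 Hz  (b) Q = 2.069  (c) BW = 1304 Hz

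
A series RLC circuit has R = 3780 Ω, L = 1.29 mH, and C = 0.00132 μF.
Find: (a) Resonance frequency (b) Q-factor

Step 1 — Resonance condition Im(Z)=0 gives ω₀ = 1/√(LC).
Step 2 — ω₀ = 1/√(0.00129·1.32e-09) = 7.663e+05 rad/s.
Step 3 — f₀ = ω₀/(2π) = 1.22e+05 Hz.
Step 4 — Series Q: Q = ω₀L/R = 7.663e+05·0.00129/3780 = 0.2615.

(a) f₀ = 1.22e+05 Hz  (b) Q = 0.2615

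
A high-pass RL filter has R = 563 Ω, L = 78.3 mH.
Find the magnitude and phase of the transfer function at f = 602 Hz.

Step 1 — Angular frequency: ω = 2π·602 = 3782 rad/s.
Step 2 — Transfer function: H(jω) = jωL/(R + jωL).
Step 3 — Numerator jωL = j·296.2; denominator R + jωL = 563 + j296.2.
Step 4 — H = 0.2168 + j0.412.
Step 5 — Magnitude: |H| = 0.4656 (-6.6 dB); phase: φ = 62.3°.

|H| = 0.4656 (-6.6 dB), φ = 62.3°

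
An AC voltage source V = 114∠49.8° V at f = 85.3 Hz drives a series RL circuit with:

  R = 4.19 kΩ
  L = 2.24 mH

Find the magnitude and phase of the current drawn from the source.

Step 1 — Angular frequency: ω = 2π·f = 2π·85.3 = 536 rad/s.
Step 2 — Component impedances:
  R: Z = R = 4190 Ω
  L: Z = jωL = j·536·0.00224 = 0 + j1.201 Ω
Step 3 — Series combination: Z_total = R + L = 4190 + j1.201 Ω = 4190∠0.0° Ω.
Step 4 — Source phasor: V = 114∠49.8° V = 73.58 + j87.07 V.
Step 5 — Ohm's law: I = V / Z_total = (73.58 + j87.07) / (4190 + j1.201) = 0.01757 + j0.02078 A.
Step 6 — Convert to polar: |I| = 0.02721 A, ∠I = 49.8°.

I = 0.02721∠49.8° A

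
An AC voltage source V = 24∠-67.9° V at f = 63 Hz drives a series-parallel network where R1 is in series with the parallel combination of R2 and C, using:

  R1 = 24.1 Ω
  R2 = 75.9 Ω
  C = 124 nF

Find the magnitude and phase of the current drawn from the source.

Step 1 — Angular frequency: ω = 2π·f = 2π·63 = 395.8 rad/s.
Step 2 — Component impedances:
  R1: Z = R = 24.1 Ω
  R2: Z = R = 75.9 Ω
  C: Z = 1/(jωC) = -j/(ω·C) = 0 - j2.037e+04 Ω
Step 3 — Parallel branch: R2 || C = 1/(1/R2 + 1/C) = 75.9 - j0.2828 Ω.
Step 4 — Series with R1: Z_total = R1 + (R2 || C) = 100 - j0.2828 Ω = 100∠-0.2° Ω.
Step 5 — Source phasor: V = 24∠-67.9° V = 9.029 - j22.24 V.
Step 6 — Ohm's law: I = V / Z_total = (9.029 - j22.24) / (100 - j0.2828) = 0.09092 - j0.2221 A.
Step 7 — Convert to polar: |I| = 0.24 A, ∠I = -67.7°.

I = 0.24∠-67.7° A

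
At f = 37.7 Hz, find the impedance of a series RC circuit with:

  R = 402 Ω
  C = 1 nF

Step 1 — Angular frequency: ω = 2π·f = 2π·37.7 = 236.9 rad/s.
Step 2 — Component impedances:
  R: Z = R = 402 Ω
  C: Z = 1/(jωC) = -j/(ω·C) = 0 - j4.222e+06 Ω
Step 3 — Series combination: Z_total = R + C = 402 - j4.222e+06 Ω = 4.222e+06∠-90.0° Ω.

Z = 402 - j4.222e+06 Ω = 4.222e+06∠-90.0° Ω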